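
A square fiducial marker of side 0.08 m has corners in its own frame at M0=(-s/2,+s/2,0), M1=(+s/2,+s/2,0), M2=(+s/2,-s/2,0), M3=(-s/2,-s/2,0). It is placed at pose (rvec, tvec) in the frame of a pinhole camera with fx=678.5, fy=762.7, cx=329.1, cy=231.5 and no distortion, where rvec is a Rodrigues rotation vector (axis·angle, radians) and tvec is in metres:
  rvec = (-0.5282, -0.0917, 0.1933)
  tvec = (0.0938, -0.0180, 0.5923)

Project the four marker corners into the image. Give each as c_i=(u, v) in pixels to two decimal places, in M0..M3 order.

c0=(386.56, 241.63) c1=(478.81, 263.56) c2=(482.98, 177.38) c3=(396.90, 156.49)

Intrinsics K: fx=678.5, fy=762.7, cx=329.1, cy=231.5
Marker side s = 0.08 m; corners in marker frame (Z=0):
  M0 = (-0.0400, +0.0400, 0)
  M1 = (+0.0400, +0.0400, 0)
  M2 = (+0.0400, -0.0400, 0)
  M3 = (-0.0400, -0.0400, 0)
rvec = (-0.5282, -0.0917, 0.1933), |rvec| = θ = 0.56989 rad = 32.652°
Rodrigues: sinθ=0.53954, 1−cosθ=0.15804; R = I + sinθ·[k]× + (1−cosθ)·[k]×²:
    [+0.97773 -0.15944 -0.13650]
    [+0.20658 +0.84605 +0.49144]
    [+0.03713 -0.50870 +0.86015]
t = (0.0938, -0.0180, 0.5923) m
M0: Pc = R·M0+t = (+0.04831, +0.00758, +0.57047); u = 678.5·(+0.04831)/0.57047 + 329.1 = 386.5630, v = 762.7·(+0.00758)/0.57047 + 231.5 = 241.6332
M1: Pc = R·M1+t = (+0.12653, +0.02411, +0.57344); u = 678.5·(+0.12653)/0.57344 + 329.1 = 478.8141, v = 762.7·(+0.02411)/0.57344 + 231.5 = 263.5611
M2: Pc = R·M2+t = (+0.13929, -0.04358, +0.61413); u = 678.5·(+0.13929)/0.61413 + 329.1 = 482.9850, v = 762.7·(-0.04358)/0.61413 + 231.5 = 177.3784
M3: Pc = R·M3+t = (+0.06107, -0.06011, +0.61116); u = 678.5·(+0.06107)/0.61116 + 329.1 = 396.8969, v = 762.7·(-0.06011)/0.61116 + 231.5 = 156.4917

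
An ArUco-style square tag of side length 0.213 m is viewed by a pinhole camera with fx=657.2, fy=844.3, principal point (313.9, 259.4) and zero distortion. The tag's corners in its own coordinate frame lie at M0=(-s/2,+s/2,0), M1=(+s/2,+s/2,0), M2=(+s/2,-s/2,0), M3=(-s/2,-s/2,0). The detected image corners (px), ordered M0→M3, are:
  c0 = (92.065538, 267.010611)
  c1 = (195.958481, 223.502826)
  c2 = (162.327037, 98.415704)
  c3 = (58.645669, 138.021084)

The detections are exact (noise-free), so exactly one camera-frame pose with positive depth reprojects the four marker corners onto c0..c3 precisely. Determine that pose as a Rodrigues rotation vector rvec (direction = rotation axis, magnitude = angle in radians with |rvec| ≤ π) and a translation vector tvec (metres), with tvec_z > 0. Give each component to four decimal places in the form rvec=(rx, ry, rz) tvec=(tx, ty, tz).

Intrinsics K: fx=657.2, fy=844.3, cx=313.9, cy=259.4
Marker side s = 0.213 m; corners in marker frame (Z=0):
  M0 = (-0.1065, +0.1065, 0)
  M1 = (+0.1065, +0.1065, 0)
  M2 = (+0.1065, -0.1065, 0)
  M3 = (-0.1065, -0.1065, 0)
Detected image corners:
  c0 = (92.065538, 267.010611) px
  c1 = (195.958481, 223.502826) px
  c2 = (162.327037, 98.415704) px
  c3 = (58.645669, 138.021084) px
Planar DLT: solve 8×8 A·h = b for H (H[2,2]=1):
  H  [+503.49837 +150.94128 +127.86373]
  H  [-171.86146 +587.06921 +181.11160]
  H  [+0.12760 -0.05079 +1.00000]
B = K⁻¹H; ‖b₁‖=0.756632, ‖b₂‖=0.756632; λ = 2/(‖b₁‖+‖b₂‖) = 1.321646, sign → tz>0 ⇒ λ=+1.321646
r₁ = λ·B[:,0] = (+0.93200,-0.32084,+0.16865); r₂ = λ·B[:,1] = (+0.33561,+0.93961,-0.06713)
r₃ = r₁×r₂ = (-0.13692,+0.11916,+0.98339); SVD([r₁ r₂ r₃]) → R = UVᵀ:
  R  [+0.93200 +0.33561 -0.13692]
  R  [-0.32084 +0.93961 +0.11916]
  R  [+0.16865 -0.06713 +0.98339]
t = (-0.37412, -0.12255, +1.32165) m
tr R = 2.854992; θ = arccos((tr R − 1)/2) = 0.383138 rad = 21.952°
axis k = ((R−Rᵀ)₃₂, (R−Rᵀ)₁₃, (R−Rᵀ)₂₁) / (2 sinθ) = (-0.249157, -0.408700, -0.878000)
rvec = θ·k = (-0.095461, -0.156589, -0.336395)

rvec=(-0.0955, -0.1566, -0.3364) tvec=(-0.3741, -0.1226, 1.3216)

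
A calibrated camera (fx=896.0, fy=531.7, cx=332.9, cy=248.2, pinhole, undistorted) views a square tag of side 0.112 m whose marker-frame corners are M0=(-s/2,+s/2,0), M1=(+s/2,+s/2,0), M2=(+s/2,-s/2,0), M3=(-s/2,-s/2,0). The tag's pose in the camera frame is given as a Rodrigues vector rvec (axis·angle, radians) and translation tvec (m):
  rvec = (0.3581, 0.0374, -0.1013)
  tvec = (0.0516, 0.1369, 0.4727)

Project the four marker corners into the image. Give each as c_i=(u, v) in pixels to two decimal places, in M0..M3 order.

Intrinsics K: fx=896.0, fy=531.7, cx=332.9, cy=248.2
Marker side s = 0.112 m; corners in marker frame (Z=0):
  M0 = (-0.0560, +0.0560, 0)
  M1 = (+0.0560, +0.0560, 0)
  M2 = (+0.0560, -0.0560, 0)
  M3 = (-0.0560, -0.0560, 0)
rvec = (0.3581, 0.0374, -0.1013), |rvec| = θ = 0.37403 rad = 21.430°
Rodrigues: sinθ=0.36537, 1−cosθ=0.06914; R = I + sinθ·[k]× + (1−cosθ)·[k]×²:
    [+0.99424 +0.10557 +0.01861]
    [-0.09234 +0.93155 -0.35168]
    [-0.05446 +0.34794 +0.93593]
t = (0.0516, 0.1369, 0.4727) m
M0: Pc = R·M0+t = (+0.00183, +0.19424, +0.49523); u = 896.0·(+0.00183)/0.49523 + 332.9 = 336.2196, v = 531.7·(+0.19424)/0.49523 + 248.2 = 456.7403
M1: Pc = R·M1+t = (+0.11319, +0.18390, +0.48913); u = 896.0·(+0.11319)/0.48913 + 332.9 = 540.2411, v = 531.7·(+0.18390)/0.48913 + 248.2 = 448.0993
M2: Pc = R·M2+t = (+0.10137, +0.07956, +0.45017); u = 896.0·(+0.10137)/0.45017 + 332.9 = 534.6551, v = 531.7·(+0.07956)/0.45017 + 248.2 = 342.1725
M3: Pc = R·M3+t = (-0.00999, +0.08990, +0.45627); u = 896.0·(-0.00999)/0.45627 + 332.9 = 313.2831, v = 531.7·(+0.08990)/0.45627 + 248.2 = 352.9676

c0=(336.22, 456.74) c1=(540.24, 448.10) c2=(534.66, 342.17) c3=(313.28, 352.97)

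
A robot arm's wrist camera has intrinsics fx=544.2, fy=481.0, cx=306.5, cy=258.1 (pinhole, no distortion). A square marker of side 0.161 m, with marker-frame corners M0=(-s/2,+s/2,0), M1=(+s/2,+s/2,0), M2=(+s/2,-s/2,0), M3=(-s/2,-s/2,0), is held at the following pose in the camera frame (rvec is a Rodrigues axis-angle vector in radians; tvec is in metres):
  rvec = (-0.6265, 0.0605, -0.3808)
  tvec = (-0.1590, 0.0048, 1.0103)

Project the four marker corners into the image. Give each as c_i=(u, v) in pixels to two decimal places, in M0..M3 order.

Intrinsics K: fx=544.2, fy=481.0, cx=306.5, cy=258.1
Marker side s = 0.161 m; corners in marker frame (Z=0):
  M0 = (-0.0805, +0.0805, 0)
  M1 = (+0.0805, +0.0805, 0)
  M2 = (+0.0805, -0.0805, 0)
  M3 = (-0.0805, -0.0805, 0)
rvec = (-0.6265, 0.0605, -0.3808), |rvec| = θ = 0.73564 rad = 42.149°
Rodrigues: sinθ=0.67106, 1−cosθ=0.25860; R = I + sinθ·[k]× + (1−cosθ)·[k]×²:
    [+0.92896 +0.32926 +0.16919]
    [-0.36548 +0.74315 +0.56049]
    [+0.05881 -0.58251 +0.81069]
t = (-0.1590, 0.0048, 1.0103) m
M0: Pc = R·M0+t = (-0.20728, +0.09404, +0.95867); u = 544.2·(-0.20728)/0.95867 + 306.5 = 188.8380, v = 481.0·(+0.09404)/0.95867 + 258.1 = 305.2856
M1: Pc = R·M1+t = (-0.05771, +0.03520, +0.96814); u = 544.2·(-0.05771)/0.96814 + 306.5 = 274.0588, v = 481.0·(+0.03520)/0.96814 + 258.1 = 275.5893
M2: Pc = R·M2+t = (-0.11072, -0.08444, +1.06193); u = 544.2·(-0.11072)/1.06193 + 306.5 = 249.7577, v = 481.0·(-0.08444)/1.06193 + 258.1 = 219.8507
M3: Pc = R·M3+t = (-0.26029, -0.02560, +1.05246); u = 544.2·(-0.26029)/1.05246 + 306.5 = 171.9123, v = 481.0·(-0.02560)/1.05246 + 258.1 = 246.3992

c0=(188.84, 305.29) c1=(274.06, 275.59) c2=(249.76, 219.85) c3=(171.91, 246.40)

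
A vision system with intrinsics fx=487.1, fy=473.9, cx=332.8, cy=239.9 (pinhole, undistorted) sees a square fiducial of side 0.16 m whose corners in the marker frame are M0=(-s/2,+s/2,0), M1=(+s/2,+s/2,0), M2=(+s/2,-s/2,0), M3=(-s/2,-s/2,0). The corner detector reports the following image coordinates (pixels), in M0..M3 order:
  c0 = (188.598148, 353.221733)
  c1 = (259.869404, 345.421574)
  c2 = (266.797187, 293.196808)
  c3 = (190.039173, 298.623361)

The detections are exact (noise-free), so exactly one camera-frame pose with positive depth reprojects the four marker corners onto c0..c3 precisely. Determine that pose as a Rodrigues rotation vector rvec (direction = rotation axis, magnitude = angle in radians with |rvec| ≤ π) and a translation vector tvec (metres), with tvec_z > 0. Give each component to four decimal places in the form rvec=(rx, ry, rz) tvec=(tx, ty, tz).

Intrinsics K: fx=487.1, fy=473.9, cx=332.8, cy=239.9
Marker side s = 0.16 m; corners in marker frame (Z=0):
  M0 = (-0.0800, +0.0800, 0)
  M1 = (+0.0800, +0.0800, 0)
  M2 = (+0.0800, -0.0800, 0)
  M3 = (-0.0800, -0.0800, 0)
Detected image corners:
  c0 = (188.598148, 353.221733) px
  c1 = (259.869404, 345.421574) px
  c2 = (266.797187, 293.196808) px
  c3 = (190.039173, 298.623361) px
Planar DLT: solve 8×8 A·h = b for H (H[2,2]=1):
  H  [+538.31009 +82.56338 +227.24437]
  H  [+67.25643 +489.25075 +323.55722]
  H  [+0.33748 +0.48240 +1.00000]
B = K⁻¹H; ‖b₁‖=0.937859, ‖b₂‖=0.937859; λ = 2/(‖b₁‖+‖b₂‖) = 1.066258, sign → tz>0 ⇒ λ=+1.066258
r₁ = λ·B[:,0] = (+0.93250,-0.03084,+0.35984); r₂ = λ·B[:,1] = (-0.17069,+0.84042,+0.51436)
r₃ = r₁×r₂ = (-0.31828,-0.54106,+0.77843); SVD([r₁ r₂ r₃]) → R = UVᵀ:
  R  [+0.93250 -0.17069 -0.31828]
  R  [-0.03084 +0.84042 -0.54106]
  R  [+0.35984 +0.51436 +0.77843]
t = (-0.23106, +0.18823, +1.06626) m
tr R = 2.551348; θ = arccos((tr R − 1)/2) = 0.683014 rad = 39.134°
axis k = ((R−Rᵀ)₃₂, (R−Rᵀ)₁₃, (R−Rᵀ)₂₁) / (2 sinθ) = (+0.836133, -0.537220, +0.110799)
rvec = θ·k = (+0.571091, -0.366929, +0.075677)

rvec=(0.5711, -0.3669, 0.0757) tvec=(-0.2311, 0.1882, 1.0663)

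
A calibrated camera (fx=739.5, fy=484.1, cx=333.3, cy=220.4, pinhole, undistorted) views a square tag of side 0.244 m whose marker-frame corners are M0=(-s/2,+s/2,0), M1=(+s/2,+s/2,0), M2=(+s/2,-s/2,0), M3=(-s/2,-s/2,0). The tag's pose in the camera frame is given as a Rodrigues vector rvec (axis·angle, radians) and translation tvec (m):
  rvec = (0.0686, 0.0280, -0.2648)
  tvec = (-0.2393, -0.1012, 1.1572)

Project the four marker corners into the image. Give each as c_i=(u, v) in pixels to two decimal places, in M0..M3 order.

c0=(127.80, 240.29) c1=(276.22, 213.93) c2=(234.08, 114.50) c3=(83.98, 141.99)

Intrinsics K: fx=739.5, fy=484.1, cx=333.3, cy=220.4
Marker side s = 0.244 m; corners in marker frame (Z=0):
  M0 = (-0.1220, +0.1220, 0)
  M1 = (+0.1220, +0.1220, 0)
  M2 = (+0.1220, -0.1220, 0)
  M3 = (-0.1220, -0.1220, 0)
rvec = (0.0686, 0.0280, -0.2648), |rvec| = θ = 0.27497 rad = 15.755°
Rodrigues: sinθ=0.27152, 1−cosθ=0.03757; R = I + sinθ·[k]× + (1−cosθ)·[k]×²:
    [+0.96477 +0.26243 +0.01862]
    [-0.26052 +0.96282 -0.07142]
    [-0.03667 +0.06405 +0.99727]
t = (-0.2393, -0.1012, 1.1572) m
M0: Pc = R·M0+t = (-0.32499, +0.04805, +1.16949); u = 739.5·(-0.32499)/1.16949 + 333.3 = 127.8027, v = 484.1·(+0.04805)/1.16949 + 220.4 = 240.2890
M1: Pc = R·M1+t = (-0.08958, -0.01552, +1.16054); u = 739.5·(-0.08958)/1.16054 + 333.3 = 276.2184, v = 484.1·(-0.01552)/1.16054 + 220.4 = 213.9264
M2: Pc = R·M2+t = (-0.15361, -0.25045, +1.14491); u = 739.5·(-0.15361)/1.14491 + 333.3 = 234.0802, v = 484.1·(-0.25045)/1.14491 + 220.4 = 114.5037
M3: Pc = R·M3+t = (-0.38902, -0.18688, +1.15386); u = 739.5·(-0.38902)/1.15386 + 333.3 = 83.9809, v = 484.1·(-0.18688)/1.15386 + 220.4 = 141.9945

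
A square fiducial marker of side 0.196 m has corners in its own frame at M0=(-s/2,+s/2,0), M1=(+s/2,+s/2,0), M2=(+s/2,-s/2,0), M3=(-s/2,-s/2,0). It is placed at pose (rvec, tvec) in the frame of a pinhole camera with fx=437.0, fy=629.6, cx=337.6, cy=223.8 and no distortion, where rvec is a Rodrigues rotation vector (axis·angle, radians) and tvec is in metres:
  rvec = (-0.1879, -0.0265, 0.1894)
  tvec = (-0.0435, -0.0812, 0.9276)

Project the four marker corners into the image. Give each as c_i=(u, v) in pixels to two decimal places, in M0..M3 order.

Intrinsics K: fx=437.0, fy=629.6, cx=337.6, cy=223.8
Marker side s = 0.196 m; corners in marker frame (Z=0):
  M0 = (-0.0980, +0.0980, 0)
  M1 = (+0.0980, +0.0980, 0)
  M2 = (+0.0980, -0.0980, 0)
  M3 = (-0.0980, -0.0980, 0)
rvec = (-0.1879, -0.0265, 0.1894), |rvec| = θ = 0.26811 rad = 15.361°
Rodrigues: sinθ=0.26491, 1−cosθ=0.03573; R = I + sinθ·[k]× + (1−cosθ)·[k]×²:
    [+0.98182 -0.18466 -0.04387]
    [+0.18961 +0.96462 +0.18316]
    [+0.00850 -0.18815 +0.98210]
t = (-0.0435, -0.0812, 0.9276) m
M0: Pc = R·M0+t = (-0.15782, -0.00525, +0.90833); u = 437.0·(-0.15782)/0.90833 + 337.6 = 261.6743, v = 629.6·(-0.00525)/0.90833 + 223.8 = 220.1616
M1: Pc = R·M1+t = (+0.03462, +0.03192, +0.90999); u = 437.0·(+0.03462)/0.90999 + 337.6 = 354.2260, v = 629.6·(+0.03192)/0.90999 + 223.8 = 245.8813
M2: Pc = R·M2+t = (+0.07082, -0.15715, +0.94687); u = 437.0·(+0.07082)/0.94687 + 337.6 = 370.2828, v = 629.6·(-0.15715)/0.94687 + 223.8 = 119.3062
M3: Pc = R·M3+t = (-0.12162, -0.19432, +0.94521); u = 437.0·(-0.12162)/0.94521 + 337.6 = 281.3704, v = 629.6·(-0.19432)/0.94521 + 223.8 = 94.3670

c0=(261.67, 220.16) c1=(354.23, 245.88) c2=(370.28, 119.31) c3=(281.37, 94.37)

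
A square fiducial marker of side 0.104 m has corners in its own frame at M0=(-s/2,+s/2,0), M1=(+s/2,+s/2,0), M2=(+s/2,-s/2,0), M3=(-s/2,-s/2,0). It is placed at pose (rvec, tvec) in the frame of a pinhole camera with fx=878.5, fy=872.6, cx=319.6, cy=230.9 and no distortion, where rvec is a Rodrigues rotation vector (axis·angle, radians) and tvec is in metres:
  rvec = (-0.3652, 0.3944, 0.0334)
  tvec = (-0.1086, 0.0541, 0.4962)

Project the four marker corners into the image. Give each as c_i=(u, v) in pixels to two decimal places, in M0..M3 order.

Intrinsics K: fx=878.5, fy=872.6, cx=319.6, cy=230.9
Marker side s = 0.104 m; corners in marker frame (Z=0):
  M0 = (-0.0520, +0.0520, 0)
  M1 = (+0.0520, +0.0520, 0)
  M2 = (+0.0520, -0.0520, 0)
  M3 = (-0.0520, -0.0520, 0)
rvec = (-0.3652, 0.3944, 0.0334), |rvec| = θ = 0.53855 rad = 30.857°
Rodrigues: sinθ=0.51289, 1−cosθ=0.14155; R = I + sinθ·[k]× + (1−cosθ)·[k]×²:
    [+0.92354 -0.10210 +0.36966]
    [-0.03848 +0.93437 +0.35423]
    [-0.38156 -0.34137 +0.85900]
t = (-0.1086, 0.0541, 0.4962) m
M0: Pc = R·M0+t = (-0.16193, +0.10469, +0.49829); u = 878.5·(-0.16193)/0.49829 + 319.6 = 34.1064, v = 872.6·(+0.10469)/0.49829 + 230.9 = 414.2290
M1: Pc = R·M1+t = (-0.06589, +0.10069, +0.45861); u = 878.5·(-0.06589)/0.45861 + 319.6 = 193.3916, v = 872.6·(+0.10069)/0.45861 + 230.9 = 422.4766
M2: Pc = R·M2+t = (-0.05527, +0.00351, +0.49411); u = 878.5·(-0.05527)/0.49411 + 319.6 = 221.3392, v = 872.6·(+0.00351)/0.49411 + 230.9 = 237.1017
M3: Pc = R·M3+t = (-0.15131, +0.00751, +0.53379); u = 878.5·(-0.15131)/0.53379 + 319.6 = 70.5705, v = 872.6·(+0.00751)/0.53379 + 230.9 = 243.1835

c0=(34.11, 414.23) c1=(193.39, 422.48) c2=(221.34, 237.10) c3=(70.57, 243.18)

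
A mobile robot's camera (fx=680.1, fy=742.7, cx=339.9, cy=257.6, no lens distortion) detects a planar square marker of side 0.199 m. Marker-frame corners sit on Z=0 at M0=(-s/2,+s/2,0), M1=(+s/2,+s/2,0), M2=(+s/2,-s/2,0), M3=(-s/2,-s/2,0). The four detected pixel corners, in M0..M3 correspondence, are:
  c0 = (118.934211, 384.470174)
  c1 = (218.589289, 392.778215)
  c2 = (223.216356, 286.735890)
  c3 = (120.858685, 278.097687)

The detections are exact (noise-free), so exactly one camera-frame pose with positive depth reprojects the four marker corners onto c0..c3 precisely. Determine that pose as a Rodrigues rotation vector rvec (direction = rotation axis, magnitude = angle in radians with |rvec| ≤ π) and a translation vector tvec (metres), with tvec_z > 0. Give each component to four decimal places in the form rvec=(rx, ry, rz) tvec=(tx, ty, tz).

rvec=(0.1813, 0.0005, 0.0778) tvec=(-0.3335, 0.1417, 1.3383)

Intrinsics K: fx=680.1, fy=742.7, cx=339.9, cy=257.6
Marker side s = 0.199 m; corners in marker frame (Z=0):
  M0 = (-0.0995, +0.0995, 0)
  M1 = (+0.0995, +0.0995, 0)
  M2 = (+0.0995, -0.0995, 0)
  M3 = (-0.0995, -0.0995, 0)
Detected image corners:
  c0 = (118.934211, 384.470174) px
  c1 = (218.589289, 392.778215) px
  c2 = (223.216356, 286.735890) px
  c3 = (120.858685, 278.097687) px
Planar DLT: solve 8×8 A·h = b for H (H[2,2]=1):
  H  [+508.31066 +6.47370 +170.40223]
  H  [+44.20541 +578.87088 +336.23382]
  H  [+0.00488 +0.13461 +1.00000]
B = K⁻¹H; ‖b₁‖=0.747223, ‖b₂‖=0.747223; λ = 2/(‖b₁‖+‖b₂‖) = 1.338289, sign → tz>0 ⇒ λ=+1.338289
r₁ = λ·B[:,0] = (+0.99698,+0.07739,+0.00653); r₂ = λ·B[:,1] = (-0.07730,+0.98060,+0.18015)
r₃ = r₁×r₂ = (+0.00753,-0.18011,+0.98362); SVD([r₁ r₂ r₃]) → R = UVᵀ:
  R  [+0.99698 -0.07730 +0.00753]
  R  [+0.07739 +0.98060 -0.18011]
  R  [+0.00653 +0.18015 +0.98362]
t = (-0.33353, +0.14169, +1.33829) m
tr R = 2.961193; θ = arccos((tr R − 1)/2) = 0.197314 rad = 11.305°
axis k = ((R−Rᵀ)₃₂, (R−Rᵀ)₁₃, (R−Rᵀ)₂₁) / (2 sinθ) = (+0.918877, +0.002554, +0.394536)
rvec = θ·k = (+0.181307, +0.000504, +0.077847)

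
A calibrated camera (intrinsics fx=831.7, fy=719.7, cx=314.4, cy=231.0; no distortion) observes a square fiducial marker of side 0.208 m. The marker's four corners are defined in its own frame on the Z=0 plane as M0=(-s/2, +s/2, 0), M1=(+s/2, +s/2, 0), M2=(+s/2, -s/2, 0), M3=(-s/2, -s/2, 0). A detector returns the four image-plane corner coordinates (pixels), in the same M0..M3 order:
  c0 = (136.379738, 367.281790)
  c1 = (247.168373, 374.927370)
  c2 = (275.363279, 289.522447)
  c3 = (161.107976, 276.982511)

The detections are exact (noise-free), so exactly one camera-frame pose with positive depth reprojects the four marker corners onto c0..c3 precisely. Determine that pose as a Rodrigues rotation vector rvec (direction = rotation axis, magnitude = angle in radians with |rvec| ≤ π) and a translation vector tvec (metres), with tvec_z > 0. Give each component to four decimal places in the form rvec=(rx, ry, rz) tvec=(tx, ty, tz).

Intrinsics K: fx=831.7, fy=719.7, cx=314.4, cy=231.0
Marker side s = 0.208 m; corners in marker frame (Z=0):
  M0 = (-0.1040, +0.1040, 0)
  M1 = (+0.1040, +0.1040, 0)
  M2 = (+0.1040, -0.1040, 0)
  M3 = (-0.1040, -0.1040, 0)
Detected image corners:
  c0 = (136.379738, 367.281790) px
  c1 = (247.168373, 374.927370) px
  c2 = (275.363279, 289.522447) px
  c3 = (161.107976, 276.982511) px
Planar DLT: solve 8×8 A·h = b for H (H[2,2]=1):
  H  [+590.86080 -85.29121 +206.15101]
  H  [+128.17755 +489.31987 +328.24574]
  H  [+0.24423 +0.20555 +1.00000]
B = K⁻¹H; ‖b₁‖=0.672041, ‖b₂‖=0.672041; λ = 2/(‖b₁‖+‖b₂‖) = 1.488004, sign → tz>0 ⇒ λ=+1.488004
r₁ = λ·B[:,0] = (+0.91974,+0.14837,+0.36341); r₂ = λ·B[:,1] = (-0.26822,+0.91351,+0.30587)
r₃ = r₁×r₂ = (-0.28660,-0.37879,+0.87999); SVD([r₁ r₂ r₃]) → R = UVᵀ:
  R  [+0.91974 -0.26822 -0.28660]
  R  [+0.14837 +0.91351 -0.37879]
  R  [+0.36341 +0.30587 +0.87999]
t = (-0.19367, +0.20106, +1.48800) m
tr R = 2.713238; θ = arccos((tr R − 1)/2) = 0.542115 rad = 31.061°
axis k = ((R−Rᵀ)₃₂, (R−Rᵀ)₁₃, (R−Rᵀ)₂₁) / (2 sinθ) = (+0.663491, -0.629920, +0.403709)
rvec = θ·k = (+0.359688, -0.341489, +0.218857)

rvec=(0.3597, -0.3415, 0.2189) tvec=(-0.1937, 0.2011, 1.4880)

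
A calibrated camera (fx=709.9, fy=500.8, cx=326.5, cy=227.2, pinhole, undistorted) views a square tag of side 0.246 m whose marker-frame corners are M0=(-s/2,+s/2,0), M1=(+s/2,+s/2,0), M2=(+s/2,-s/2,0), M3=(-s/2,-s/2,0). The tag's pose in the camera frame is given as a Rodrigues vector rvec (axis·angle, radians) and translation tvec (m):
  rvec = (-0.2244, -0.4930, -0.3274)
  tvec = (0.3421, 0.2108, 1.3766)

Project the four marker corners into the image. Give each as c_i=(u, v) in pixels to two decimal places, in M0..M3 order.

Intrinsics K: fx=709.9, fy=500.8, cx=326.5, cy=227.2
Marker side s = 0.246 m; corners in marker frame (Z=0):
  M0 = (-0.1230, +0.1230, 0)
  M1 = (+0.1230, +0.1230, 0)
  M2 = (+0.1230, -0.1230, 0)
  M3 = (-0.1230, -0.1230, 0)
rvec = (-0.2244, -0.4930, -0.3274), |rvec| = θ = 0.63293 rad = 36.264°
Rodrigues: sinθ=0.59151, 1−cosθ=0.19370; R = I + sinθ·[k]× + (1−cosθ)·[k]×²:
    [+0.83065 +0.35947 -0.42521]
    [-0.25248 +0.92382 +0.28776]
    [+0.49626 -0.13167 +0.85813]
t = (0.3421, 0.2108, 1.3766) m
M0: Pc = R·M0+t = (+0.28414, +0.35549, +1.29936); u = 709.9·(+0.28414)/1.29936 + 326.5 = 481.7407, v = 500.8·(+0.35549)/1.29936 + 227.2 = 364.2109
M1: Pc = R·M1+t = (+0.48848, +0.29337, +1.42144); u = 709.9·(+0.48848)/1.42144 + 326.5 = 570.4595, v = 500.8·(+0.29337)/1.42144 + 227.2 = 330.5611
M2: Pc = R·M2+t = (+0.40006, +0.06611, +1.45384); u = 709.9·(+0.40006)/1.45384 + 326.5 = 521.8449, v = 500.8·(+0.06611)/1.45384 + 227.2 = 249.9744
M3: Pc = R·M3+t = (+0.19572, +0.12823, +1.33176); u = 709.9·(+0.19572)/1.33176 + 326.5 = 430.8275, v = 500.8·(+0.12823)/1.33176 + 227.2 = 275.4185

c0=(481.74, 364.21) c1=(570.46, 330.56) c2=(521.84, 249.97) c3=(430.83, 275.42)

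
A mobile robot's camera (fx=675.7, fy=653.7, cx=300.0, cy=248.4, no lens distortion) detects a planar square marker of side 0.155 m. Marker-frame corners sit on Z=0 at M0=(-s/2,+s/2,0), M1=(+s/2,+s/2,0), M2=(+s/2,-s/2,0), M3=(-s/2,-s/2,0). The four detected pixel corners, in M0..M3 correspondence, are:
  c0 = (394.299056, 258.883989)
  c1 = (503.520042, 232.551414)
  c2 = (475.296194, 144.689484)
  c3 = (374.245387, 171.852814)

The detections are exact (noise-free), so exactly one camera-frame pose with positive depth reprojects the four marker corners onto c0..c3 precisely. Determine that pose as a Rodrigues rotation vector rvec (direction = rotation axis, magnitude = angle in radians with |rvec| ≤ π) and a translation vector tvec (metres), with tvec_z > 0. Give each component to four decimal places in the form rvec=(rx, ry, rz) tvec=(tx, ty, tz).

Intrinsics K: fx=675.7, fy=653.7, cx=300.0, cy=248.4
Marker side s = 0.155 m; corners in marker frame (Z=0):
  M0 = (-0.0775, +0.0775, 0)
  M1 = (+0.0775, +0.0775, 0)
  M2 = (+0.0775, -0.0775, 0)
  M3 = (-0.0775, -0.0775, 0)
Detected image corners:
  c0 = (394.299056, 258.883989) px
  c1 = (503.520042, 232.551414) px
  c2 = (475.296194, 144.689484) px
  c3 = (374.245387, 171.852814) px
Planar DLT: solve 8×8 A·h = b for H (H[2,2]=1):
  H  [+589.75310 -43.57392 +435.59719]
  H  [-213.17416 +472.15934 +200.65946]
  H  [-0.20056 -0.45531 +1.00000]
B = K⁻¹H; ‖b₁‖=1.013817, ‖b₂‖=1.013817; λ = 2/(‖b₁‖+‖b₂‖) = 0.986372, sign → tz>0 ⇒ λ=+0.986372
r₁ = λ·B[:,0] = (+0.94874,-0.24649,-0.19783); r₂ = λ·B[:,1] = (+0.13579,+0.88310,-0.44911)
r₃ = r₁×r₂ = (+0.28540,+0.39922,+0.87130); SVD([r₁ r₂ r₃]) → R = UVᵀ:
  R  [+0.94874 +0.13579 +0.28540]
  R  [-0.24649 +0.88310 +0.39922]
  R  [-0.19783 -0.44911 +0.87130]
t = (+0.19794, -0.07204, +0.98637) m
tr R = 2.703143; θ = arccos((tr R − 1)/2) = 0.551821 rad = 31.617°
axis k = ((R−Rᵀ)₃₂, (R−Rᵀ)₁₃, (R−Rᵀ)₂₁) / (2 sinθ) = (-0.809105, +0.460885, -0.364600)
rvec = θ·k = (-0.446481, +0.254326, -0.201194)

rvec=(-0.4465, 0.2543, -0.2012) tvec=(0.1979, -0.0720, 0.9864)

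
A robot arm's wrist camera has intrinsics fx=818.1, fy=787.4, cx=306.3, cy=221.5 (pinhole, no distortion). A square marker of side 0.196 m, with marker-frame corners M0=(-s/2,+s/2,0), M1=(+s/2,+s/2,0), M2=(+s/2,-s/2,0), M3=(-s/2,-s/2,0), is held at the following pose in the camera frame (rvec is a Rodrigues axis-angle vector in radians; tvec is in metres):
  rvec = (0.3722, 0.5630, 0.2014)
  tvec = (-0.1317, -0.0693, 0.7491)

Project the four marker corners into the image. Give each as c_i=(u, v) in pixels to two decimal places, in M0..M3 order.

Intrinsics K: fx=818.1, fy=787.4, cx=306.3, cy=221.5
Marker side s = 0.196 m; corners in marker frame (Z=0):
  M0 = (-0.0980, +0.0980, 0)
  M1 = (+0.0980, +0.0980, 0)
  M2 = (+0.0980, -0.0980, 0)
  M3 = (-0.0980, -0.0980, 0)
rvec = (0.3722, 0.5630, 0.2014), |rvec| = θ = 0.70432 rad = 40.354°
Rodrigues: sinθ=0.64751, 1−cosθ=0.23795; R = I + sinθ·[k]× + (1−cosθ)·[k]×²:
    [+0.82850 -0.08464 +0.55355]
    [+0.28567 +0.91409 -0.28779]
    [-0.48164 +0.39657 +0.78151]
t = (-0.1317, -0.0693, 0.7491) m
M0: Pc = R·M0+t = (-0.22119, -0.00771, +0.83516); u = 818.1·(-0.22119)/0.83516 + 306.3 = 89.6311, v = 787.4·(-0.00771)/0.83516 + 221.5 = 214.2266
M1: Pc = R·M1+t = (-0.05880, +0.04828, +0.74076); u = 818.1·(-0.05880)/0.74076 + 306.3 = 241.3594, v = 787.4·(+0.04828)/0.74076 + 221.5 = 272.8163
M2: Pc = R·M2+t = (-0.04221, -0.13089, +0.66304); u = 818.1·(-0.04221)/0.66304 + 306.3 = 254.2163, v = 787.4·(-0.13089)/0.66304 + 221.5 = 66.0646
M3: Pc = R·M3+t = (-0.20460, -0.18688, +0.75744); u = 818.1·(-0.20460)/0.75744 + 306.3 = 85.3153, v = 787.4·(-0.18688)/0.75744 + 221.5 = 27.2304

c0=(89.63, 214.23) c1=(241.36, 272.82) c2=(254.22, 66.06) c3=(85.32, 27.23)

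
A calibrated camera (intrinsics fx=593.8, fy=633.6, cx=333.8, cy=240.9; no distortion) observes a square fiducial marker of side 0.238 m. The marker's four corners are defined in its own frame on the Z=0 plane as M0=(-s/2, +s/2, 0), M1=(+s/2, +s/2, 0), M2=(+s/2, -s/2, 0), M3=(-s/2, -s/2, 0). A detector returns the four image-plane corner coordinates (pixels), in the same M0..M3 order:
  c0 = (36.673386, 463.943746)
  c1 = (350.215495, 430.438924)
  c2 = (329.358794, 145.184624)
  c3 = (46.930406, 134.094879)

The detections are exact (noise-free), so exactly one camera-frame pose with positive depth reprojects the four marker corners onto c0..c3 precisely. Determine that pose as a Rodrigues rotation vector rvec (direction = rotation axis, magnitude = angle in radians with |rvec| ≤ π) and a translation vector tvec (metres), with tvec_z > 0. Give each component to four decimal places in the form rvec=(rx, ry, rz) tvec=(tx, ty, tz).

rvec=(-0.2309, -0.2914, -0.0427) tvec=(-0.1091, 0.0338, 0.4884)

Intrinsics K: fx=593.8, fy=633.6, cx=333.8, cy=240.9
Marker side s = 0.238 m; corners in marker frame (Z=0):
  M0 = (-0.1190, +0.1190, 0)
  M1 = (+0.1190, +0.1190, 0)
  M2 = (+0.1190, -0.1190, 0)
  M3 = (-0.1190, -0.1190, 0)
Detected image corners:
  c0 = (36.673386, 463.943746) px
  c1 = (350.215495, 430.438924) px
  c2 = (329.358794, 145.184624) px
  c3 = (46.930406, 134.094879) px
Planar DLT: solve 8×8 A·h = b for H (H[2,2]=1):
  H  [+1361.66004 -58.83600 +201.16445]
  H  [+131.87439 +1153.80484 +284.79909]
  H  [+0.59287 -0.44926 +1.00000]
B = K⁻¹H; ‖b₁‖=2.047637, ‖b₂‖=2.047637; λ = 2/(‖b₁‖+‖b₂‖) = 0.488368, sign → tz>0 ⇒ λ=+0.488368
r₁ = λ·B[:,0] = (+0.95713,-0.00844,+0.28954); r₂ = λ·B[:,1] = (+0.07495,+0.97275,-0.21940)
r₃ = r₁×r₂ = (-0.27980,+0.23170,+0.93168); SVD([r₁ r₂ r₃]) → R = UVᵀ:
  R  [+0.95713 +0.07495 -0.27980]
  R  [-0.00844 +0.97275 +0.23170]
  R  [+0.28954 -0.21940 +0.93168]
t = (-0.10909, +0.03384, +0.48837) m
tr R = 2.861563; θ = arccos((tr R − 1)/2) = 0.374252 rad = 21.443°
axis k = ((R−Rᵀ)₃₂, (R−Rᵀ)₁₃, (R−Rᵀ)₂₁) / (2 sinθ) = (-0.616970, -0.778679, -0.114045)
rvec = θ·k = (-0.230902, -0.291422, -0.042681)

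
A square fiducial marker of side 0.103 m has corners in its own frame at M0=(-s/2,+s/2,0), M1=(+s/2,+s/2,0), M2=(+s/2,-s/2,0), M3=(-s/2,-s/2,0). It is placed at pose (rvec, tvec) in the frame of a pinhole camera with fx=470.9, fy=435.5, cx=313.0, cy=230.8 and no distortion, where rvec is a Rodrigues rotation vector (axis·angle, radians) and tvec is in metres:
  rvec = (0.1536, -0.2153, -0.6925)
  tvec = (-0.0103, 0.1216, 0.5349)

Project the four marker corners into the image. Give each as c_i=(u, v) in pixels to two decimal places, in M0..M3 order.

Intrinsics K: fx=470.9, fy=435.5, cx=313.0, cy=230.8
Marker side s = 0.103 m; corners in marker frame (Z=0):
  M0 = (-0.0515, +0.0515, 0)
  M1 = (+0.0515, +0.0515, 0)
  M2 = (+0.0515, -0.0515, 0)
  M3 = (-0.0515, -0.0515, 0)
rvec = (0.1536, -0.2153, -0.6925), |rvec| = θ = 0.74128 rad = 42.472°
Rodrigues: sinθ=0.67524, 1−cosθ=0.26240; R = I + sinθ·[k]× + (1−cosθ)·[k]×²:
    [+0.74887 +0.61501 -0.24691]
    [-0.64659 +0.75974 -0.06872]
    [+0.14532 +0.21111 +0.96660]
t = (-0.0103, 0.1216, 0.5349) m
M0: Pc = R·M0+t = (-0.01719, +0.19403, +0.53829); u = 470.9·(-0.01719)/0.53829 + 313.0 = 297.9586, v = 435.5·(+0.19403)/0.53829 + 230.8 = 387.7759
M1: Pc = R·M1+t = (+0.05994, +0.12743, +0.55326); u = 470.9·(+0.05994)/0.55326 + 313.0 = 364.0171, v = 435.5·(+0.12743)/0.55326 + 230.8 = 331.1052
M2: Pc = R·M2+t = (-0.00341, +0.04917, +0.53151); u = 470.9·(-0.00341)/0.53151 + 313.0 = 309.9823, v = 435.5·(+0.04917)/0.53151 + 230.8 = 271.0914
M3: Pc = R·M3+t = (-0.08054, +0.11577, +0.51654); u = 470.9·(-0.08054)/0.51654 + 313.0 = 239.5772, v = 435.5·(+0.11577)/0.51654 + 230.8 = 328.4086

c0=(297.96, 387.78) c1=(364.02, 331.11) c2=(309.98, 271.09) c3=(239.58, 328.41)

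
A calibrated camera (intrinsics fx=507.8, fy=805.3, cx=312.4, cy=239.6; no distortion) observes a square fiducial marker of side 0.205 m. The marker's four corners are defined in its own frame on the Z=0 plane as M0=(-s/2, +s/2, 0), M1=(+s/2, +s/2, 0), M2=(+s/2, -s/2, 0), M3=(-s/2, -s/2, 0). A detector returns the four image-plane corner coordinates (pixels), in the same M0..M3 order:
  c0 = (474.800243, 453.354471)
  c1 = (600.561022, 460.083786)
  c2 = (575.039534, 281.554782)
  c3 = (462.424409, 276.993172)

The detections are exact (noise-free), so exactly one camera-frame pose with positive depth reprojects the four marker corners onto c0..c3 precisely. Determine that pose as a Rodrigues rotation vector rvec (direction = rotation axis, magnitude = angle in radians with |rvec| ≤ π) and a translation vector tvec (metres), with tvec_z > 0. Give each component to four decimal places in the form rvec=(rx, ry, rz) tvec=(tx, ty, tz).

rvec=(-0.4928, 0.0313, 0.0329) tvec=(0.3766, 0.1364, 0.8893)

Intrinsics K: fx=507.8, fy=805.3, cx=312.4, cy=239.6
Marker side s = 0.205 m; corners in marker frame (Z=0):
  M0 = (-0.1025, +0.1025, 0)
  M1 = (+0.1025, +0.1025, 0)
  M2 = (+0.1025, -0.1025, 0)
  M3 = (-0.1025, -0.1025, 0)
Detected image corners:
  c0 = (474.800243, 453.354471) px
  c1 = (600.561022, 460.083786) px
  c2 = (575.039534, 281.554782) px
  c3 = (462.424409, 276.993172) px
Planar DLT: solve 8×8 A·h = b for H (H[2,2]=1):
  H  [+557.10968 -188.30687 +527.42965]
  H  [+11.54119 +670.07214 +363.15316]
  H  [-0.04269 -0.53123 +1.00000]
B = K⁻¹H; ‖b₁‖=1.124503, ‖b₂‖=1.124503; λ = 2/(‖b₁‖+‖b₂‖) = 0.889281, sign → tz>0 ⇒ λ=+0.889281
r₁ = λ·B[:,0] = (+0.99899,+0.02404,-0.03796); r₂ = λ·B[:,1] = (-0.03914,+0.88051,-0.47241)
r₃ = r₁×r₂ = (+0.02207,+0.47342,+0.88056); SVD([r₁ r₂ r₃]) → R = UVᵀ:
  R  [+0.99899 -0.03914 +0.02207]
  R  [+0.02404 +0.88051 +0.47342]
  R  [-0.03796 -0.47241 +0.88056]
t = (+0.37657, +0.13644, +0.88928) m
tr R = 2.760057; θ = arccos((tr R − 1)/2) = 0.494874 rad = 28.354°
axis k = ((R−Rᵀ)₃₂, (R−Rᵀ)₁₃, (R−Rᵀ)₂₁) / (2 sinθ) = (-0.995781, +0.063204, +0.066518)
rvec = θ·k = (-0.492786, +0.031278, +0.032918)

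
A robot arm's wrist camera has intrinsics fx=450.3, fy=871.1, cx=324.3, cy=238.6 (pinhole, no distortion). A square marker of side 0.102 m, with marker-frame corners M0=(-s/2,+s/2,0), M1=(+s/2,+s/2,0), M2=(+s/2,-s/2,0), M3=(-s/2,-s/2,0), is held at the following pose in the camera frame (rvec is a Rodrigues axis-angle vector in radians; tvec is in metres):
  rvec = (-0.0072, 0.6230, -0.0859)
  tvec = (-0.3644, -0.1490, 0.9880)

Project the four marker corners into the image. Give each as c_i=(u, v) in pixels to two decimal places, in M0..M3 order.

Intrinsics K: fx=450.3, fy=871.1, cx=324.3, cy=238.6
Marker side s = 0.102 m; corners in marker frame (Z=0):
  M0 = (-0.0510, +0.0510, 0)
  M1 = (+0.0510, +0.0510, 0)
  M2 = (+0.0510, -0.0510, 0)
  M3 = (-0.0510, -0.0510, 0)
rvec = (-0.0072, 0.6230, -0.0859), |rvec| = θ = 0.62894 rad = 36.035°
Rodrigues: sinθ=0.58828, 1−cosθ=0.19135; R = I + sinθ·[k]× + (1−cosθ)·[k]×²:
    [+0.80868 +0.07818 +0.58303]
    [-0.08252 +0.99641 -0.01915]
    [-0.58243 -0.03262 +0.81222]
t = (-0.3644, -0.1490, 0.9880) m
M0: Pc = R·M0+t = (-0.40166, -0.09397, +1.01604); u = 450.3·(-0.40166)/1.01604 + 324.3 = 146.2898, v = 871.1·(-0.09397)/1.01604 + 238.6 = 158.0308
M1: Pc = R·M1+t = (-0.31917, -0.10239, +0.95663); u = 450.3·(-0.31917)/0.95663 + 324.3 = 174.0621, v = 871.1·(-0.10239)/0.95663 + 238.6 = 145.3631
M2: Pc = R·M2+t = (-0.32714, -0.20403, +0.95996); u = 450.3·(-0.32714)/0.95996 + 324.3 = 170.8424, v = 871.1·(-0.20403)/0.95996 + 238.6 = 53.4607
M3: Pc = R·M3+t = (-0.40963, -0.19561, +1.01937); u = 450.3·(-0.40963)/1.01937 + 324.3 = 143.3484, v = 871.1·(-0.19561)/1.01937 + 238.6 = 71.4431

c0=(146.29, 158.03) c1=(174.06, 145.36) c2=(170.84, 53.46) c3=(143.35, 71.44)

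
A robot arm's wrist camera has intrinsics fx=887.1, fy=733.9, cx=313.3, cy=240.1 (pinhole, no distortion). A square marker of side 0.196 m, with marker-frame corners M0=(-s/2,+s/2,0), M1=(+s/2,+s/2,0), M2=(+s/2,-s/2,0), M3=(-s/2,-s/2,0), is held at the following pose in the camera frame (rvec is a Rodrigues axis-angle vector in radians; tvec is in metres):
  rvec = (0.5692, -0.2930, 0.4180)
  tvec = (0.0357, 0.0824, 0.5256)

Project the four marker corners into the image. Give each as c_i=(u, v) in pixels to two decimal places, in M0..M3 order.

c0=(155.25, 416.01) c1=(425.26, 465.33) c2=(598.34, 292.50) c3=(302.76, 204.31)

Intrinsics K: fx=887.1, fy=733.9, cx=313.3, cy=240.1
Marker side s = 0.196 m; corners in marker frame (Z=0):
  M0 = (-0.0980, +0.0980, 0)
  M1 = (+0.0980, +0.0980, 0)
  M2 = (+0.0980, -0.0980, 0)
  M3 = (-0.0980, -0.0980, 0)
rvec = (0.5692, -0.2930, 0.4180), |rvec| = θ = 0.76457 rad = 43.806°
Rodrigues: sinθ=0.69222, 1−cosθ=0.27832; R = I + sinθ·[k]× + (1−cosθ)·[k]×²:
    [+0.87594 -0.45785 -0.15200]
    [+0.29905 +0.76256 -0.57365]
    [+0.37856 +0.45703 +0.80487]
t = (0.0357, 0.0824, 0.5256) m
M0: Pc = R·M0+t = (-0.09501, +0.12782, +0.53329); u = 887.1·(-0.09501)/0.53329 + 313.3 = 155.2534, v = 733.9·(+0.12782)/0.53329 + 240.1 = 416.0080
M1: Pc = R·M1+t = (+0.07667, +0.18644, +0.60749); u = 887.1·(+0.07667)/0.60749 + 313.3 = 425.2627, v = 733.9·(+0.18644)/0.60749 + 240.1 = 465.3327
M2: Pc = R·M2+t = (+0.16641, +0.03698, +0.51791); u = 887.1·(+0.16641)/0.51791 + 313.3 = 598.3376, v = 733.9·(+0.03698)/0.51791 + 240.1 = 292.4965
M3: Pc = R·M3+t = (-0.00527, -0.02164, +0.44371); u = 887.1·(-0.00527)/0.44371 + 313.3 = 302.7593, v = 733.9·(-0.02164)/0.44371 + 240.1 = 204.3124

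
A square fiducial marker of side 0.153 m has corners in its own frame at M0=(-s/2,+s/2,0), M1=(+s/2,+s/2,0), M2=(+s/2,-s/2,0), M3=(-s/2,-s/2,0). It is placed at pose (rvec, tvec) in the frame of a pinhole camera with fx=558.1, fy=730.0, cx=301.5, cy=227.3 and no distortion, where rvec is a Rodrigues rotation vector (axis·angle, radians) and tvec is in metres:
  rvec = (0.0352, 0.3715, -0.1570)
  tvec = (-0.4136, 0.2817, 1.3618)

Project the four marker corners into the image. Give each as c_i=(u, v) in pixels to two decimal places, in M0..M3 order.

Intrinsics K: fx=558.1, fy=730.0, cx=301.5, cy=227.3
Marker side s = 0.153 m; corners in marker frame (Z=0):
  M0 = (-0.0765, +0.0765, 0)
  M1 = (+0.0765, +0.0765, 0)
  M2 = (+0.0765, -0.0765, 0)
  M3 = (-0.0765, -0.0765, 0)
rvec = (0.0352, 0.3715, -0.1570), |rvec| = θ = 0.40485 rad = 23.196°
Rodrigues: sinθ=0.39388, 1−cosθ=0.08084; R = I + sinθ·[k]× + (1−cosθ)·[k]×²:
    [+0.91977 +0.15920 +0.35871]
    [-0.14630 +0.98723 -0.06301]
    [-0.36416 +0.00548 +0.93132]
t = (-0.4136, 0.2817, 1.3618) m
M0: Pc = R·M0+t = (-0.47178, +0.36841, +1.39008); u = 558.1·(-0.47178)/1.39008 + 301.5 = 112.0841, v = 730.0·(+0.36841)/1.39008 + 227.3 = 420.7733
M1: Pc = R·M1+t = (-0.33106, +0.34603, +1.33436); u = 558.1·(-0.33106)/1.33436 + 301.5 = 163.0338, v = 730.0·(+0.34603)/1.33436 + 227.3 = 416.6064
M2: Pc = R·M2+t = (-0.35542, +0.19499, +1.33352); u = 558.1·(-0.35542)/1.33352 + 301.5 = 152.7530, v = 730.0·(+0.19499)/1.33352 + 227.3 = 334.0392
M3: Pc = R·M3+t = (-0.49614, +0.21737, +1.38924); u = 558.1·(-0.49614)/1.38924 + 301.5 = 102.1848, v = 730.0·(+0.21737)/1.38924 + 227.3 = 341.5201

c0=(112.08, 420.77) c1=(163.03, 416.61) c2=(152.75, 334.04) c3=(102.18, 341.52)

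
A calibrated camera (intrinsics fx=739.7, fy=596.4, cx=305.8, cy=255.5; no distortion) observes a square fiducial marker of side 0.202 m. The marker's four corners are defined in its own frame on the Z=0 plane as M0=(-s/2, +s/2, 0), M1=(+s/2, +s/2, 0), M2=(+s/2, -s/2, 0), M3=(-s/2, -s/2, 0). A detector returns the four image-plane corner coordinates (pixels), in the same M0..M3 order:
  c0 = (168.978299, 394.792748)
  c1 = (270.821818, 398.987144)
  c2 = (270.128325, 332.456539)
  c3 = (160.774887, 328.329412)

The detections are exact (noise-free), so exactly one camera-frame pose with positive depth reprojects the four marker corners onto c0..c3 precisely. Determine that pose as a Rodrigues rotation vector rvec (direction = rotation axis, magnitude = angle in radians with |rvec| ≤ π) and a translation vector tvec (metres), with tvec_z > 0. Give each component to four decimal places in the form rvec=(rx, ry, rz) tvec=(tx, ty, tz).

Intrinsics K: fx=739.7, fy=596.4, cx=305.8, cy=255.5
Marker side s = 0.202 m; corners in marker frame (Z=0):
  M0 = (-0.1010, +0.1010, 0)
  M1 = (+0.1010, +0.1010, 0)
  M2 = (+0.1010, -0.1010, 0)
  M3 = (-0.1010, -0.1010, 0)
Detected image corners:
  c0 = (168.978299, 394.792748) px
  c1 = (270.821818, 398.987144) px
  c2 = (270.128325, 332.456539) px
  c3 = (160.774887, 328.329412) px
Planar DLT: solve 8×8 A·h = b for H (H[2,2]=1):
  H  [+516.20073 +98.95816 +217.61062]
  H  [+10.74598 +457.63416 +364.82188]
  H  [-0.02711 +0.35321 +1.00000]
B = K⁻¹H; ‖b₁‖=0.710195, ‖b₂‖=0.710195; λ = 2/(‖b₁‖+‖b₂‖) = 1.408064, sign → tz>0 ⇒ λ=+1.408064
r₁ = λ·B[:,0] = (+0.99840,+0.04172,-0.03817); r₂ = λ·B[:,1] = (-0.01723,+0.86738,+0.49734)
r₃ = r₁×r₂ = (+0.05386,-0.49589,+0.86671); SVD([r₁ r₂ r₃]) → R = UVᵀ:
  R  [+0.99840 -0.01723 +0.05386]
  R  [+0.04172 +0.86738 -0.49589]
  R  [-0.03817 +0.49734 +0.86671]
t = (-0.16787, +0.25810, +1.40806) m
tr R = 2.732498; θ = arccos((tr R − 1)/2) = 0.523152 rad = 29.974°
axis k = ((R−Rᵀ)₃₂, (R−Rᵀ)₁₃, (R−Rᵀ)₂₁) / (2 sinθ) = (+0.994000, +0.092101, +0.059002)
rvec = θ·k = (+0.520013, +0.048183, +0.030867)

rvec=(0.5200, 0.0482, 0.0309) tvec=(-0.1679, 0.2581, 1.4081)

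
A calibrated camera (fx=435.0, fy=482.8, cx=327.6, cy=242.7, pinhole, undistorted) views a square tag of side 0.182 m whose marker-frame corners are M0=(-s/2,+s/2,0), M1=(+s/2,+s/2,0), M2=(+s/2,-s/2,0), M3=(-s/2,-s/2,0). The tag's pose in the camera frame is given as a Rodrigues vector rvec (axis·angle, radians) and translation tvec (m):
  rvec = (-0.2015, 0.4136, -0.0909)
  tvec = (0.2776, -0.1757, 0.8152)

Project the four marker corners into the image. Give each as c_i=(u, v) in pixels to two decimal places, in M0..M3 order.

c0=(431.66, 199.03) c1=(536.31, 180.11) c2=(521.58, 75.82) c3=(422.78, 102.40)

Intrinsics K: fx=435.0, fy=482.8, cx=327.6, cy=242.7
Marker side s = 0.182 m; corners in marker frame (Z=0):
  M0 = (-0.0910, +0.0910, 0)
  M1 = (+0.0910, +0.0910, 0)
  M2 = (+0.0910, -0.0910, 0)
  M3 = (-0.0910, -0.0910, 0)
rvec = (-0.2015, 0.4136, -0.0909), |rvec| = θ = 0.46897 rad = 26.870°
Rodrigues: sinθ=0.45197, 1−cosθ=0.10796; R = I + sinθ·[k]× + (1−cosθ)·[k]×²:
    [+0.91197 +0.04669 +0.40760]
    [-0.12852 +0.97601 +0.17574]
    [-0.38961 -0.21265 +0.89609]
t = (0.2776, -0.1757, 0.8152) m
M0: Pc = R·M0+t = (+0.19886, -0.07519, +0.83130); u = 435.0·(+0.19886)/0.83130 + 327.6 = 431.6584, v = 482.8·(-0.07519)/0.83130 + 242.7 = 199.0328
M1: Pc = R·M1+t = (+0.36484, -0.09858, +0.76039); u = 435.0·(+0.36484)/0.76039 + 327.6 = 536.3136, v = 482.8·(-0.09858)/0.76039 + 242.7 = 180.1095
M2: Pc = R·M2+t = (+0.35634, -0.27621, +0.79910); u = 435.0·(+0.35634)/0.79910 + 327.6 = 521.5790, v = 482.8·(-0.27621)/0.79910 + 242.7 = 75.8175
M3: Pc = R·M3+t = (+0.19036, -0.25282, +0.87001); u = 435.0·(+0.19036)/0.87001 + 327.6 = 422.7803, v = 482.8·(-0.25282)/0.87001 + 242.7 = 102.3993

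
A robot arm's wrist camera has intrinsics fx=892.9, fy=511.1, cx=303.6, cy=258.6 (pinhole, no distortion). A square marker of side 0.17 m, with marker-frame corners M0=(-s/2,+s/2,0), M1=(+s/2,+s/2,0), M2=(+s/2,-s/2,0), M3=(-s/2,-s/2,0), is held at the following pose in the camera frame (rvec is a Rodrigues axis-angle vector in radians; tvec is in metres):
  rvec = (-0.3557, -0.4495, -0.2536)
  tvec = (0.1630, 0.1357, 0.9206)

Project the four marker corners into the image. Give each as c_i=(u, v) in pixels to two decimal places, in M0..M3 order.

Intrinsics K: fx=892.9, fy=511.1, cx=303.6, cy=258.6
Marker side s = 0.17 m; corners in marker frame (Z=0):
  M0 = (-0.0850, +0.0850, 0)
  M1 = (+0.0850, +0.0850, 0)
  M2 = (+0.0850, -0.0850, 0)
  M3 = (-0.0850, -0.0850, 0)
rvec = (-0.3557, -0.4495, -0.2536), |rvec| = θ = 0.62681 rad = 35.913°
Rodrigues: sinθ=0.58656, 1−cosθ=0.19009; R = I + sinθ·[k]× + (1−cosθ)·[k]×²:
    [+0.87112 +0.31468 -0.37699]
    [-0.15996 +0.90767 +0.38802]
    [+0.46428 -0.27771 +0.84102]
t = (0.1630, 0.1357, 0.9206) m
M0: Pc = R·M0+t = (+0.11570, +0.22645, +0.85753); u = 892.9·(+0.11570)/0.85753 + 303.6 = 424.0744, v = 511.1·(+0.22645)/0.85753 + 258.6 = 393.5660
M1: Pc = R·M1+t = (+0.26379, +0.19926, +0.93646); u = 892.9·(+0.26379)/0.93646 + 303.6 = 555.1227, v = 511.1·(+0.19926)/0.93646 + 258.6 = 367.3494
M2: Pc = R·M2+t = (+0.21030, +0.04495, +0.98367); u = 892.9·(+0.21030)/0.98367 + 303.6 = 494.4923, v = 511.1·(+0.04495)/0.98367 + 258.6 = 281.9564
M3: Pc = R·M3+t = (+0.06221, +0.07214, +0.90474); u = 892.9·(+0.06221)/0.90474 + 303.6 = 364.9929, v = 511.1·(+0.07214)/0.90474 + 258.6 = 299.3555

c0=(424.07, 393.57) c1=(555.12, 367.35) c2=(494.49, 281.96) c3=(364.99, 299.36)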